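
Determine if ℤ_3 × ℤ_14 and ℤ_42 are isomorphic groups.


Comparing ℤ_3 × ℤ_14 and ℤ_42:
gcd(3,14) = 1, so ℤ_3 × ℤ_14 ≅ ℤ_42 (CRT)

Yes, ℤ_3 × ℤ_14 ≅ ℤ_42


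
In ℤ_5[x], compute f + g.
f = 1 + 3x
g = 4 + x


Add coefficients mod 5:
x^0: 1 + 4 = 0 (mod 5)
x^1: 3 + 1 = 4 (mod 5)
Result: 4x

f + g = 4x


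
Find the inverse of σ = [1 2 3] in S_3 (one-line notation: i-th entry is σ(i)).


To find σ⁻¹, swap domain and range:
σ(1) = 1 → σ⁻¹(1) = 1
σ(2) = 2 → σ⁻¹(2) = 2
σ(3) = 3 → σ⁻¹(3) = 3

σ⁻¹ = [1 2 3]


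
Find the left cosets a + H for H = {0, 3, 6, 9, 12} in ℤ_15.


H = {0, 3, 6, 9, 12}, |H| = 5
Number of cosets = |G|/|H| = 15/5 = 3
0 + H = {0, 3, 6, 9, 12}
1 + H = {1, 4, 7, 10, 13}
2 + H = {2, 5, 8, 11, 14}

Cosets: 0+H={0,3,6,9,12}; 1+H={1,4,7,10,13}; 2+H={2,5,8,11,14}


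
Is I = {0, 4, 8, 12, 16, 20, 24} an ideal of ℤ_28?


Check ideal conditions for I = {0, 4, 8, 12, 16, 20, 24} in ℤ_28:
(1) I is an additive subgroup? Yes
(2) For r ∈ ℤ_28 and a ∈ I: r·a ∈ I? Yes

Yes, I is an ideal of ℤ_28


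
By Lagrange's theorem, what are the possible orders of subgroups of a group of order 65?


Lagrange's theorem: |H| divides |G|
|G| = 65
Divisors of 65: 1, 5, 13, 65

Possible subgroup orders: {1, 5, 13, 65}


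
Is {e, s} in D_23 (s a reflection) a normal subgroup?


H = {e, s} in D_23 (s a reflection)
r·s·r⁻¹ = sr⁻² ≠ s for n ≥ 3, so {e, s} is not closed under conjugation

No, not a normal subgroup


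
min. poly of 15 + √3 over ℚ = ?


Let α = 15 + √3. Then α - 15 = √3, so (α - 15)² = 3, giving α² - 30α + 222 = 0. Degree 2 and α ∉ ℚ, so this is the minimal polynomial.

Minimal polynomial: x² - 30x + 222


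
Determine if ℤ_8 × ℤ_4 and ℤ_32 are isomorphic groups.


Comparing ℤ_8 × ℤ_4 and ℤ_32:
gcd(8,4) = 4 ≠ 1. Max element order in ℤ_8×ℤ_4 is lcm(8,4) = 8 < 32, so it has no element of order 32

No, ℤ_8 × ℤ_4 ≇ ℤ_32


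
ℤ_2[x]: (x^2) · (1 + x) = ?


Expand and collect like terms; reduce coefficients mod 2:
x^0: 0·1 = 0 ≡ 0 (mod 2)
x^1: 0·1 + 0·1 = 0 ≡ 0 (mod 2)
x^2: 0·1 + 1·1 = 1 ≡ 1 (mod 2)
x^3: 1·1 = 1 ≡ 1 (mod 2)
Result: x^2 + x^3

f · g = x^2 + x^3


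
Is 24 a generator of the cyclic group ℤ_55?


g generates ℤ_n iff gcd(g, n) = 1
gcd(24, 55) = 1
Since gcd = 1, 24 is a generator.

Yes, 24 generates ℤ_55


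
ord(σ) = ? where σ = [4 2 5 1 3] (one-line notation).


Cycle decomposition: (1 4) (3 5)
Cycle lengths: 2, 2
Order = lcm(2, 2) = 2

ord(σ) = 2


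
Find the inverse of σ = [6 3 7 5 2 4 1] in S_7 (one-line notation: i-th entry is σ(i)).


To find σ⁻¹, swap domain and range:
σ(1) = 6 → σ⁻¹(6) = 1
σ(2) = 3 → σ⁻¹(3) = 2
σ(3) = 7 → σ⁻¹(7) = 3
σ(4) = 5 → σ⁻¹(5) = 4
σ(5) = 2 → σ⁻¹(2) = 5
σ(6) = 4 → σ⁻¹(4) = 6
σ(7) = 1 → σ⁻¹(1) = 7

σ⁻¹ = [7 5 2 6 4 1 3]


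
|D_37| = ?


|D_n| = 2n (n rotations and n reflections)
|D_37| = 2×37 = 74

|D_37| = 74


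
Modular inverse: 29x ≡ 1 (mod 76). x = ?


Use the extended Euclidean algorithm to write 1 = 29·s + 76·t; then s mod 76 is the inverse.
Euclidean algorithm:
  29 = 0·76 + 29
  76 = 2·29 + 18
  29 = 1·18 + 11
  18 = 1·11 + 7
  11 = 1·7 + 4
  7 = 1·4 + 3
  4 = 1·3 + 1
  3 = 3·1 + 0
gcd(29,76) = 1
Back-substitution gives: 29·(21) + 76·(-8) = 1
So 29⁻¹ ≡ 21 ≡ 21 (mod 76)
Check: 29 × 21 = 609 ≡ 1 (mod 76) ✓

29⁻¹ ≡ 21 (mod 76)


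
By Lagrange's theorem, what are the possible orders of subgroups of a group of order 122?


Lagrange's theorem: |H| divides |G|
|G| = 122
Divisors of 122: 1, 2, 61, 122

Possible subgroup orders: {1, 2, 61, 122}


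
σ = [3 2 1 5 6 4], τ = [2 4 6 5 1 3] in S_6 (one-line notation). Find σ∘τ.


σ∘τ: apply τ first, then σ
1 →τ 2 →σ 2
2 →τ 4 →σ 5
3 →τ 6 →σ 4
4 →τ 5 →σ 6
5 →τ 1 →σ 3
6 →τ 3 →σ 1

σ∘τ = [2 5 4 6 3 1]


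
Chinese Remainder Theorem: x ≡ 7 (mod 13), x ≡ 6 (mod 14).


m₁ = 13, m₂ = 14, gcd = 1, so CRT applies. M = m₁·m₂ = 182
Let M₁ = M/m₁ = 14, M₂ = M/m₂ = 13
Find y₁ ≡ M₁⁻¹ (mod m₁): 14⁻¹ ≡ 1 (mod 13)
Find y₂ ≡ M₂⁻¹ (mod m₂): 13⁻¹ ≡ 13 (mod 14)
x = a₁·M₁·y₁ + a₂·M₂·y₂ = 7·14·1 + 6·13·13 = 1112
Reduce mod 182: x ≡ 20
Check: 20 mod 13 = 7 ✓, 20 mod 14 = 6 ✓

x ≡ 20 (mod 182)


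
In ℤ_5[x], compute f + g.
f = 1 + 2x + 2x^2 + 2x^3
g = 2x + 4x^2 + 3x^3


Add coefficients mod 5:
x^0: 1 + 0 = 1 (mod 5)
x^1: 2 + 2 = 4 (mod 5)
x^2: 2 + 4 = 1 (mod 5)
x^3: 2 + 3 = 0 (mod 5)
Result: 1 + 4x + x^2

f + g = 1 + 4x + x^2


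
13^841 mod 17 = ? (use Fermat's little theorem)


Fermat's little theorem: if p is prime and gcd(a,p)=1, then a^(p-1) ≡ 1 (mod p)
p = 17 is prime, gcd(13,17) = 1
Reduce exponent: 841 mod 16 = 9
So 13^841 ≡ 13^9 (mod 17)
13^9 mod 17 = 13

13^841 ≡ 13 (mod 17)


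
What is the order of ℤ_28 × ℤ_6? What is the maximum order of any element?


|ℤ_28 × ℤ_6| = 28 × 6 = 168
Max element order = lcm(28,6) = 84
Cyclic? No (gcd=2)

|ℤ_28×ℤ_6| = 168, max element order = 84


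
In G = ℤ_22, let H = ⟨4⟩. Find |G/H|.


|⟨4⟩| = n / gcd(4, 22) = 22 / 2 = 11
H is normal (ℤ_22 is abelian).
|G/H| = |G| / |H| = 22 / 11 = 2

|G/H| = 2


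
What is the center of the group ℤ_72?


Z(G) = {g ∈ G | gx = xg for all x ∈ G}
ℤ_72 is abelian, so Z(G) = G

Z(ℤ_72) = ℤ_72


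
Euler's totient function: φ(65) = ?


Factor n: 65 = 5 × 13
φ(n) = n · ∏(1 - 1/p) over distinct primes p | n
φ(65) = 65 · (1 - 1/5) · (1 - 1/13) = 48

φ(65) = 48


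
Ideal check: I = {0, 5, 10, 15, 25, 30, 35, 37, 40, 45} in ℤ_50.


Check ideal conditions for I = {0, 5, 10, 15, 25, 30, 35, 37, 40, 45} in ℤ_50:
(1) I is an additive subgroup? No
(2) For r ∈ ℤ_50 and a ∈ I: r·a ∈ I? No  [counterexample: r=2, a=10, r·a mod 50 = 20 ∉ I]

No, I is not an ideal of ℤ_50


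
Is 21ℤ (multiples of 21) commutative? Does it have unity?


21ℤ is a commutative ring under +,× but has no multiplicative identity (1 ∉ 21ℤ); it has no zero divisors, but without unity it is not an integral domain
Commutative: Yes
Integral domain: No
Has unity: No

21ℤ (multiples of 21): Commutative=Yes, Unity=No


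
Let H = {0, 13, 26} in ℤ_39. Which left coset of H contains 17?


17 + H = {17 + h (mod 39) : h ∈ H}
17+0=17, 17+13=30, 17+26=4
17 + H = {4, 17, 30} = 4 + H

17 + H = {4, 17, 30}


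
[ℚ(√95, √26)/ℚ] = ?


[ℚ(√95,√26):ℚ] = [ℚ(√95,√26):ℚ(√95)]·[ℚ(√95):ℚ] = 2·2 = 4

[ℚ(√95, √26)/ℚ] = 4


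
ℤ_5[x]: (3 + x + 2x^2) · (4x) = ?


Expand and collect like terms; reduce coefficients mod 5:
x^0: 3·0 = 0 ≡ 0 (mod 5)
x^1: 3·4 + 1·0 = 12 ≡ 2 (mod 5)
x^2: 1·4 + 2·0 = 4 ≡ 4 (mod 5)
x^3: 2·4 = 8 ≡ 3 (mod 5)
Result: 2x + 4x^2 + 3x^3

f · g = 2x + 4x^2 + 3x^3


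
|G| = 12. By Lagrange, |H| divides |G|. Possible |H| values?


Lagrange's theorem: |H| divides |G|
|G| = 12
Divisors of 12: 1, 2, 3, 4, 6, 12

Possible subgroup orders: {1, 2, 3, 4, 6, 12}


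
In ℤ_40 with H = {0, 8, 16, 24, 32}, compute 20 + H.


20 + H = {20 + h (mod 40) : h ∈ H}
20+0=20, 20+8=28, 20+16=36, 20+24=4, 20+32=12
20 + H = {4, 12, 20, 28, 36} = 4 + H

20 + H = {4, 12, 20, 28, 36}


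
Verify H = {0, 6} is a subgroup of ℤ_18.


Subgroup test for H = {0, 6} in (ℤ_18, +):
(1) 0 ∈ H? Yes
(2) Closure: for all a,b ∈ H, (a+b) mod 18 ∈ H? No  [counterexample: 6 + 6 = 12 ∉ H]
(3) Inverses: for all a ∈ H, -a mod 18 ∈ H? No

No, H is not a subgroup of ℤ_18


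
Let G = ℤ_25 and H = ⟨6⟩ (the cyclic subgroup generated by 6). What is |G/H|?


|⟨6⟩| = n / gcd(6, 25) = 25 / 1 = 25
H is normal (ℤ_25 is abelian).
|G/H| = |G| / |H| = 25 / 25 = 1

|G/H| = 1


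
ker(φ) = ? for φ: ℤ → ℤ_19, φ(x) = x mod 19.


Kernel = preimage of identity
ker(φ) = {x ∈ ℤ : x ≡ 0 (mod 19)} = 19ℤ = {0, ±19, ±38, ...}

ker(φ) = 19ℤ


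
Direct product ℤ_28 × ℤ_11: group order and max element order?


|ℤ_28 × ℤ_11| = 28 × 11 = 308
Max element order = lcm(28,11) = 308
Cyclic? Yes (gcd=1)

|ℤ_28×ℤ_11| = 308, max element order = 308


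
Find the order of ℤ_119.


ℤ_n has n elements.

|ℤ_119| = 119


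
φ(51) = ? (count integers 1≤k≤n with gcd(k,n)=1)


Factor n: 51 = 3 × 17
φ(n) = n · ∏(1 - 1/p) over distinct primes p | n
φ(51) = 51 · (1 - 1/3) · (1 - 1/17) = 32

φ(51) = 32


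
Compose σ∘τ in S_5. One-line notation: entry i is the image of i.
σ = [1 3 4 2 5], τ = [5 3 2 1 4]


σ∘τ: apply τ first, then σ
1 →τ 5 →σ 5
2 →τ 3 →σ 4
3 →τ 2 →σ 3
4 →τ 1 →σ 1
5 →τ 4 →σ 2

σ∘τ = [5 4 3 1 2]


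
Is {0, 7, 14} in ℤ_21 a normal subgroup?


H = {0, 7, 14} in ℤ_21
ℤ_21 is abelian; every subgroup of an abelian group is normal

Yes, normal subgroup


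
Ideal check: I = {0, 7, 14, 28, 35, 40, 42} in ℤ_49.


Check ideal conditions for I = {0, 7, 14, 28, 35, 40, 42} in ℤ_49:
(1) I is an additive subgroup? No
(2) For r ∈ ℤ_49 and a ∈ I: r·a ∈ I? No  [counterexample: r=2, a=35, r·a mod 49 = 21 ∉ I]

No, I is not an ideal of ℤ_49


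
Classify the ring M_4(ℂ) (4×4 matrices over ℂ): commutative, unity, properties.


Matrix multiplication is non-commutative for n ≥ 2; the identity matrix I is the unity; singular matrices give zero divisors, so not an integral domain
Commutative: No
Integral domain: No
Has unity: Yes

M_4(ℂ) (4×4 matrices over ℂ): Commutative=No, Unity=Yes


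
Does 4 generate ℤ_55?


g generates ℤ_n iff gcd(g, n) = 1
gcd(4, 55) = 1
Since gcd = 1, 4 is a generator.

Yes, 4 generates ℤ_55


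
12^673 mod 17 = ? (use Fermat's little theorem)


Fermat's little theorem: if p is prime and gcd(a,p)=1, then a^(p-1) ≡ 1 (mod p)
p = 17 is prime, gcd(12,17) = 1
Reduce exponent: 673 mod 16 = 1
So 12^673 ≡ 12^1 (mod 17)
12^1 mod 17 = 12

12^673 ≡ 12 (mod 17)


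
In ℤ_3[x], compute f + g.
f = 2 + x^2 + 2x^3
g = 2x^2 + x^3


Add coefficients mod 3:
x^0: 2 + 0 = 2 (mod 3)
x^1: 0 + 0 = 0 (mod 3)
x^2: 1 + 2 = 0 (mod 3)
x^3: 2 + 1 = 0 (mod 3)
Result: 2

f + g = 2


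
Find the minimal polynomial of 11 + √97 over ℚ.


Let α = 11 + √97. Then α - 11 = √97, so (α - 11)² = 97, giving α² - 22α + 24 = 0. Degree 2 and α ∉ ℚ, so this is the minimal polynomial.

Minimal polynomial: x² - 22x + 24


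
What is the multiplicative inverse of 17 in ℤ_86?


Use the extended Euclidean algorithm to write 1 = 17·s + 86·t; then s mod 86 is the inverse.
Euclidean algorithm:
  17 = 0·86 + 17
  86 = 5·17 + 1
  17 = 17·1 + 0
gcd(17,86) = 1
Back-substitution gives: 17·(-5) + 86·(1) = 1
So 17⁻¹ ≡ -5 ≡ 81 (mod 86)
Check: 17 × 81 = 1377 ≡ 1 (mod 86) ✓

17⁻¹ ≡ 81 (mod 86)


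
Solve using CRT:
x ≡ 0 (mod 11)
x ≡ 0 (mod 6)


m₁ = 11, m₂ = 6, gcd = 1, so CRT applies. M = m₁·m₂ = 66
Let M₁ = M/m₁ = 6, M₂ = M/m₂ = 11
Find y₁ ≡ M₁⁻¹ (mod m₁): 6⁻¹ ≡ 2 (mod 11)
Find y₂ ≡ M₂⁻¹ (mod m₂): 11⁻¹ ≡ 5 (mod 6)
x = a₁·M₁·y₁ + a₂·M₂·y₂ = 0·6·2 + 0·11·5 = 0
Reduce mod 66: x ≡ 0
Check: 0 mod 11 = 0 ✓, 0 mod 6 = 0 ✓

x ≡ 0 (mod 66)


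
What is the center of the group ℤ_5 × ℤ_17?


Z(G) = {g ∈ G | gx = xg for all x ∈ G}
Direct product of abelian groups is abelian, so Z(G) = G

Z(ℤ_5 × ℤ_17) = ℤ_5 × ℤ_17


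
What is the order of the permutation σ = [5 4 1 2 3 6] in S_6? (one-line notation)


Cycle decomposition: (1 5 3) (2 4)
Cycle lengths: 3, 2
Order = lcm(3, 2) = 6

ord(σ) = 6


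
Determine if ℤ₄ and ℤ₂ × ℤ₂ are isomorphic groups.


Comparing ℤ₄ and ℤ₂ × ℤ₂:
ℤ₄ has an element of order 4; ℤ₂×ℤ₂ has exponent 2

No, ℤ₄ ≇ ℤ₂ × ℤ₂


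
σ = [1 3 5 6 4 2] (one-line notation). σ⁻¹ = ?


To find σ⁻¹, swap domain and range:
σ(1) = 1 → σ⁻¹(1) = 1
σ(2) = 3 → σ⁻¹(3) = 2
σ(3) = 5 → σ⁻¹(5) = 3
σ(4) = 6 → σ⁻¹(6) = 4
σ(5) = 4 → σ⁻¹(4) = 5
σ(6) = 2 → σ⁻¹(2) = 6

σ⁻¹ = [1 6 2 5 3 4]


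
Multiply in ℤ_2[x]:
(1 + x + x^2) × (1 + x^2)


Expand and collect like terms; reduce coefficients mod 2:
x^0: 1·1 = 1 ≡ 1 (mod 2)
x^1: 1·0 + 1·1 = 1 ≡ 1 (mod 2)
x^2: 1·1 + 1·0 + 1·1 = 2 ≡ 0 (mod 2)
x^3: 1·1 + 1·0 = 1 ≡ 1 (mod 2)
x^4: 1·1 = 1 ≡ 1 (mod 2)
Result: 1 + x + x^3 + x^4

f · g = 1 + x + x^3 + x^4


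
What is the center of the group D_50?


Z(G) = {g ∈ G | gx = xg for all x ∈ G}
For even n, Z(D_n) = {e, r^(n/2)}: the 180° rotation r^25 commutes with every reflection and rotation

Z(D_50) = {e, r^25}


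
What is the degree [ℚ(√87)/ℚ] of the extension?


√87 has minimal polynomial x² - 87 (irreducible over ℚ since 87 is squarefree)

[ℚ(√87)/ℚ] = 2


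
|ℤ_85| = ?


ℤ_n has n elements.

|ℤ_85| = 85


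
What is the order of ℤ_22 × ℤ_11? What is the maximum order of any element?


|ℤ_22 × ℤ_11| = 22 × 11 = 242
Max element order = lcm(22,11) = 22
Cyclic? No (gcd=11)

|ℤ_22×ℤ_11| = 242, max element order = 22


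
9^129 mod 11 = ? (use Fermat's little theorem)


Fermat's little theorem: if p is prime and gcd(a,p)=1, then a^(p-1) ≡ 1 (mod p)
p = 11 is prime, gcd(9,11) = 1
Reduce exponent: 129 mod 10 = 9
So 9^129 ≡ 9^9 (mod 11)
9^9 mod 11 = 5

9^129 ≡ 5 (mod 11)


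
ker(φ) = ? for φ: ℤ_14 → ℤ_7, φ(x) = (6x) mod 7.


Kernel = preimage of identity
ker(φ) = {x ∈ ℤ_14 : 6x ≡ 0 (mod 7)}. Since 7 | 14, φ is well-defined. The kernel is the cyclic subgroup ⟨7⟩ of ℤ_14 (order 2), i.e. {0, 7}

ker(φ) = {0, 7}


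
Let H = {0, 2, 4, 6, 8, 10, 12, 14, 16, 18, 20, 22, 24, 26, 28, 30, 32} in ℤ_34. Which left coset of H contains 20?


20 + H = {20 + h (mod 34) : h ∈ H}
20+0=20, 20+2=22, 20+4=24, 20+6=26, 20+8=28, 20+10=30, 20+12=32, 20+14=0, 20+16=2, 20+18=4, 20+20=6, 20+22=8, 20+24=10, 20+26=12, 20+28=14, 20+30=16, 20+32=18
20 + H = {0, 2, 4, 6, 8, 10, 12, 14, 16, 18, 20, 22, 24, 26, 28, 30, 32} = 0 + H

20 + H = {0, 2, 4, 6, 8, 10, 12, 14, 16, 18, 20, 22, 24, 26, 28, 30, 32}


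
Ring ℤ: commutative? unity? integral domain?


integers form a commutative ring with unity 1; no zero divisors
Commutative: Yes
Integral domain: Yes
Has unity: Yes

ℤ: Commutative=Yes, Unity=Yes


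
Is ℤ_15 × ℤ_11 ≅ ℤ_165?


Comparing ℤ_15 × ℤ_11 and ℤ_165:
gcd(15,11) = 1, so ℤ_15 × ℤ_11 ≅ ℤ_165 (CRT)

Yes, ℤ_15 × ℤ_11 ≅ ℤ_165


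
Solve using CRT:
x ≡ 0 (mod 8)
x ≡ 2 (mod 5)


m₁ = 8, m₂ = 5, gcd = 1, so CRT applies. M = m₁·m₂ = 40
Let M₁ = M/m₁ = 5, M₂ = M/m₂ = 8
Find y₁ ≡ M₁⁻¹ (mod m₁): 5⁻¹ ≡ 5 (mod 8)
Find y₂ ≡ M₂⁻¹ (mod m₂): 8⁻¹ ≡ 2 (mod 5)
x = a₁·M₁·y₁ + a₂·M₂·y₂ = 0·5·5 + 2·8·2 = 32
Reduce mod 40: x ≡ 32
Check: 32 mod 8 = 0 ✓, 32 mod 5 = 2 ✓

x ≡ 32 (mod 40)


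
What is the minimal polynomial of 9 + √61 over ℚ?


Let α = 9 + √61. Then α - 9 = √61, so (α - 9)² = 61, giving α² - 18α + 20 = 0. Degree 2 and α ∉ ℚ, so this is the minimal polynomial.

Minimal polynomial: x² - 18x + 20


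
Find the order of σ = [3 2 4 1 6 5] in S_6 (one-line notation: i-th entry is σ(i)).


Cycle decomposition: (1 3 4) (5 6)
Cycle lengths: 3, 2
Order = lcm(3, 2) = 6

ord(σ) = 6


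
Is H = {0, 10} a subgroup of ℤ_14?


Subgroup test for H = {0, 10} in (ℤ_14, +):
(1) 0 ∈ H? Yes
(2) Closure: for all a,b ∈ H, (a+b) mod 14 ∈ H? No  [counterexample: 10 + 10 = 6 ∉ H]
(3) Inverses: for all a ∈ H, -a mod 14 ∈ H? No

No, H is not a subgroup of ℤ_14


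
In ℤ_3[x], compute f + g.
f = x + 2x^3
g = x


Add coefficients mod 3:
x^0: 0 + 0 = 0 (mod 3)
x^1: 1 + 1 = 2 (mod 3)
x^2: 0 + 0 = 0 (mod 3)
x^3: 2 + 0 = 2 (mod 3)
Result: 2x + 2x^3

f + g = 2x + 2x^3


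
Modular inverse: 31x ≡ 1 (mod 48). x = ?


Use the extended Euclidean algorithm to write 1 = 31·s + 48·t; then s mod 48 is the inverse.
Euclidean algorithm:
  31 = 0·48 + 31
  48 = 1·31 + 17
  31 = 1·17 + 14
  17 = 1·14 + 3
  14 = 4·3 + 2
  3 = 1·2 + 1
  2 = 2·1 + 0
gcd(31,48) = 1
Back-substitution gives: 31·(-17) + 48·(11) = 1
So 31⁻¹ ≡ -17 ≡ 31 (mod 48)
Check: 31 × 31 = 961 ≡ 1 (mod 48) ✓

31⁻¹ ≡ 31 (mod 48)


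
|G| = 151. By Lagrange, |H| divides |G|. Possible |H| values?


Lagrange's theorem: |H| divides |G|
|G| = 151
Divisors of 151: 1, 151

Possible subgroup orders: {1, 151}


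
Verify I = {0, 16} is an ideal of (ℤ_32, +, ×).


Check ideal conditions for I = {0, 16} in ℤ_32:
(1) I is an additive subgroup? Yes
(2) For r ∈ ℤ_32 and a ∈ I: r·a ∈ I? Yes

Yes, I is an ideal of ℤ_32


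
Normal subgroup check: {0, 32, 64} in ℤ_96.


H = {0, 32, 64} in ℤ_96
ℤ_96 is abelian; every subgroup of an abelian group is normal

Yes, normal subgroup


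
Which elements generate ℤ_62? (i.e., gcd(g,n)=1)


g generates ℤ_n iff gcd(g,n) = 1
Prime factors of 62: 2, 31
Generators are g ∈ {1,...,61} not divisible by any of these primes.
Generators: {1, 3, 5, 7, 9, 11, 13, 15, 17, 19, 21, 23, 25, 27, 29, 33, 35, 37, 39, 41, 43, 45, 47, 49, 51, 53, 55, 57, 59, 61}
Number of generators = φ(62) = 30

Generators of ℤ_62 = {1, 3, 5, 7, 9, 11, 13, 15, 17, 19, 21, 23, 25, 27, 29, 33, 35, 37, 39, 41, 43, 45, 47, 49, 51, 53, 55, 57, 59, 61}


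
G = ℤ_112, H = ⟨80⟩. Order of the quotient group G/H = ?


|⟨80⟩| = n / gcd(80, 112) = 112 / 16 = 7
H is normal (ℤ_112 is abelian).
|G/H| = |G| / |H| = 112 / 7 = 16

|G/H| = 16


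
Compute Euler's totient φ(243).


Factor n: 243 = 3^5
φ(n) = n · ∏(1 - 1/p) over distinct primes p | n
φ(243) = 243 · (1 - 1/3) = 162

φ(243) = 162


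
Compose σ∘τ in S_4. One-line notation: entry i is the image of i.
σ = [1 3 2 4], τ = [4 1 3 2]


σ∘τ: apply τ first, then σ
1 →τ 4 →σ 4
2 →τ 1 →σ 1
3 →τ 3 →σ 2
4 →τ 2 →σ 3

σ∘τ = [4 1 2 3]


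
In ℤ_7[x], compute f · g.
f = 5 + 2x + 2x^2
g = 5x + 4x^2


Expand and collect like terms; reduce coefficients mod 7:
x^0: 5·0 = 0 ≡ 0 (mod 7)
x^1: 5·5 + 2·0 = 25 ≡ 4 (mod 7)
x^2: 5·4 + 2·5 + 2·0 = 30 ≡ 2 (mod 7)
x^3: 2·4 + 2·5 = 18 ≡ 4 (mod 7)
x^4: 2·4 = 8 ≡ 1 (mod 7)
Result: 4x + 2x^2 + 4x^3 + x^4

f · g = 4x + 2x^2 + 4x^3 + x^4


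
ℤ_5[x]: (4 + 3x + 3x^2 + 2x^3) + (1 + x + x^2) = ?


Add coefficients mod 5:
x^0: 4 + 1 = 0 (mod 5)
x^1: 3 + 1 = 4 (mod 5)
x^2: 3 + 1 = 4 (mod 5)
x^3: 2 + 0 = 2 (mod 5)
Result: 4x + 4x^2 + 2x^3

f + g = 4x + 4x^2 + 2x^3


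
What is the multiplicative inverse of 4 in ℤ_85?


Use the extended Euclidean algorithm to write 1 = 4·s + 85·t; then s mod 85 is the inverse.
Euclidean algorithm:
  4 = 0·85 + 4
  85 = 21·4 + 1
  4 = 4·1 + 0
gcd(4,85) = 1
Back-substitution gives: 4·(-21) + 85·(1) = 1
So 4⁻¹ ≡ -21 ≡ 64 (mod 85)
Check: 4 × 64 = 256 ≡ 1 (mod 85) ✓

4⁻¹ ≡ 64 (mod 85)


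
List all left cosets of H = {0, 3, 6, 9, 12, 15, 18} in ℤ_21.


H = {0, 3, 6, 9, 12, 15, 18}, |H| = 7
Number of cosets = |G|/|H| = 21/7 = 3
0 + H = {0, 3, 6, 9, 12, 15, 18}
1 + H = {1, 4, 7, 10, 13, 16, 19}
2 + H = {2, 5, 8, 11, 14, 17, 20}

Cosets: 0+H={0,3,6,9,12,15,18}; 1+H={1,4,7,10,13,16,19}; 2+H={2,5,8,11,14,17,20}


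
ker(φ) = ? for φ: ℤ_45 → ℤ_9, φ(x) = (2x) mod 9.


Kernel = preimage of identity
ker(φ) = {x ∈ ℤ_45 : 2x ≡ 0 (mod 9)}. Since 9 | 45, φ is well-defined. The kernel is the cyclic subgroup ⟨9⟩ of ℤ_45 (order 5), i.e. {0, 9, 18, 27, 36}

ker(φ) = {0, 9, 18, 27, 36}


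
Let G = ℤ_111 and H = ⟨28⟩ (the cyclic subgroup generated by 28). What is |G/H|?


|⟨28⟩| = n / gcd(28, 111) = 111 / 1 = 111
H is normal (ℤ_111 is abelian).
|G/H| = |G| / |H| = 111 / 111 = 1

|G/H| = 1


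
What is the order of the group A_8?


|A_n| = n!/2 (even permutations)
|A_8| = 8!/2 = 40320/2 = 20160

|A_8| = 20160


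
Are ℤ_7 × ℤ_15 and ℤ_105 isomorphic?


Comparing ℤ_7 × ℤ_15 and ℤ_105:
gcd(7,15) = 1, so ℤ_7 × ℤ_15 ≅ ℤ_105 (CRT)

Yes, ℤ_7 × ℤ_15 ≅ ℤ_105


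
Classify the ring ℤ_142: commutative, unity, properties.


ℤ_142 is a commutative ring with unity 1; 142 = 2×71 is composite, so 2·71 ≡ 0 gives zero divisors (not an integral domain)
Commutative: Yes
Integral domain: No
Has unity: Yes

ℤ_142: Commutative=Yes, Unity=Yes


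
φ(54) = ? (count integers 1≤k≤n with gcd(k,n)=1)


Factor n: 54 = 2 × 3^3
φ(n) = n · ∏(1 - 1/p) over distinct primes p | n
φ(54) = 54 · (1 - 1/2) · (1 - 1/3) = 18

φ(54) = 18


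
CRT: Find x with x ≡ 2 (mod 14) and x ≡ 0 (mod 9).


m₁ = 14, m₂ = 9, gcd = 1, so CRT applies. M = m₁·m₂ = 126
Let M₁ = M/m₁ = 9, M₂ = M/m₂ = 14
Find y₁ ≡ M₁⁻¹ (mod m₁): 9⁻¹ ≡ 11 (mod 14)
Find y₂ ≡ M₂⁻¹ (mod m₂): 14⁻¹ ≡ 2 (mod 9)
x = a₁·M₁·y₁ + a₂·M₂·y₂ = 2·9·11 + 0·14·2 = 198
Reduce mod 126: x ≡ 72
Check: 72 mod 14 = 2 ✓, 72 mod 9 = 0 ✓

x ≡ 72 (mod 126)


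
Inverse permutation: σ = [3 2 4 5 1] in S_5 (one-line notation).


To find σ⁻¹, swap domain and range:
σ(1) = 3 → σ⁻¹(3) = 1
σ(2) = 2 → σ⁻¹(2) = 2
σ(3) = 4 → σ⁻¹(4) = 3
σ(4) = 5 → σ⁻¹(5) = 4
σ(5) = 1 → σ⁻¹(1) = 5

σ⁻¹ = [5 2 1 3 4]


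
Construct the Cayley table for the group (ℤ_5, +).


Elements: {0, 1, 2, 3, 4}
Operation: addition mod 5
Entry (a, b) = (a + b) mod 5

Cayley table:
  | 0 | 1 | 2 | 3 | 4
0 | 0 | 1 | 2 | 3 | 4
1 | 1 | 2 | 3 | 4 | 0
2 | 2 | 3 | 4 | 0 | 1
3 | 3 | 4 | 0 | 1 | 2
4 | 4 | 0 | 1 | 2 | 3


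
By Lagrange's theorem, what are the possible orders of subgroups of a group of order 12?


Lagrange's theorem: |H| divides |G|
|G| = 12
Divisors of 12: 1, 2, 3, 4, 6, 12

Possible subgroup orders: {1, 2, 3, 4, 6, 12}


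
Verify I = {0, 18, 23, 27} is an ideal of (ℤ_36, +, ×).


Check ideal conditions for I = {0, 18, 23, 27} in ℤ_36:
(1) I is an additive subgroup? No
(2) For r ∈ ℤ_36 and a ∈ I: r·a ∈ I? No  [counterexample: r=2, a=23, r·a mod 36 = 10 ∉ I]

No, I is not an ideal of ℤ_36


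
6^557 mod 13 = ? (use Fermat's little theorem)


Fermat's little theorem: if p is prime and gcd(a,p)=1, then a^(p-1) ≡ 1 (mod p)
p = 13 is prime, gcd(6,13) = 1
Reduce exponent: 557 mod 12 = 5
So 6^557 ≡ 6^5 (mod 13)
6^5 mod 13 = 2

6^557 ≡ 2 (mod 13)


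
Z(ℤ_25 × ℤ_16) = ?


Z(G) = {g ∈ G | gx = xg for all x ∈ G}
Direct product of abelian groups is abelian, so Z(G) = G

Z(ℤ_25 × ℤ_16) = ℤ_25 × ℤ_16


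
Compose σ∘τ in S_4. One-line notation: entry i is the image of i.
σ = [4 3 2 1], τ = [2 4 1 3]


σ∘τ: apply τ first, then σ
1 →τ 2 →σ 3
2 →τ 4 →σ 1
3 →τ 1 →σ 4
4 →τ 3 →σ 2

σ∘τ = [3 1 4 2]


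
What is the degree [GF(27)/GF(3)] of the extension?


GF(27) = GF(3^3), so the extension degree is 3

[GF(27)/GF(3)] = 3


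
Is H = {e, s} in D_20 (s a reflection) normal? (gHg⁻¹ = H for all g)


H = {e, s} in D_20 (s a reflection)
r·s·r⁻¹ = sr⁻² ≠ s for n ≥ 3, so {e, s} is not closed under conjugation

No, not a normal subgroup


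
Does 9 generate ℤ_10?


g generates ℤ_n iff gcd(g, n) = 1
gcd(9, 10) = 1
Since gcd = 1, 9 is a generator.

Yes, 9 generates ℤ_10


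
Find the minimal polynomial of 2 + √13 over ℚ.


Let α = 2 + √13. Then α - 2 = √13, so (α - 2)² = 13, giving α² - 4α - 9 = 0. Degree 2 and α ∉ ℚ, so this is the minimal polynomial.

Minimal polynomial: x² - 4x - 9


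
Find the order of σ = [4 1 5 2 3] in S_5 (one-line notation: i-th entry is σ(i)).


Cycle decomposition: (1 4 2) (3 5)
Cycle lengths: 3, 2
Order = lcm(3, 2) = 6

ord(σ) = 6


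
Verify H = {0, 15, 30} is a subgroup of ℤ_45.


Subgroup test for H = {0, 15, 30} in (ℤ_45, +):
(1) 0 ∈ H? Yes
(2) Closure: for all a,b ∈ H, (a+b) mod 45 ∈ H? Yes
(3) Inverses: for all a ∈ H, -a mod 45 ∈ H? Yes

Yes, H is a subgroup of ℤ_45


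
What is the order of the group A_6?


|A_n| = n!/2 (even permutations)
|A_6| = 6!/2 = 720/2 = 360

|A_6| = 360


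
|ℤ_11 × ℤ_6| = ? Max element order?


|ℤ_11 × ℤ_6| = 11 × 6 = 66
Max element order = lcm(11,6) = 66
Cyclic? Yes (gcd=1)

|ℤ_11×ℤ_6| = 66, max element order = 66


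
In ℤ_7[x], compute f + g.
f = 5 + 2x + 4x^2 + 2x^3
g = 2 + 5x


Add coefficients mod 7:
x^0: 5 + 2 = 0 (mod 7)
x^1: 2 + 5 = 0 (mod 7)
x^2: 4 + 0 = 4 (mod 7)
x^3: 2 + 0 = 2 (mod 7)
Result: 4x^2 + 2x^3

f + g = 4x^2 + 2x^3


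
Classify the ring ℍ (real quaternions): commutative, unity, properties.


quaternion multiplication is non-commutative (ij = k ≠ ji = -k); has unity 1; a division ring but not an integral domain since integral domains are commutative by convention
Commutative: No
Integral domain: No
Has unity: Yes

ℍ (real quaternions): Commutative=No, Unity=Yes


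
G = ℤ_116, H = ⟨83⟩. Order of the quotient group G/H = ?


|⟨83⟩| = n / gcd(83, 116) = 116 / 1 = 116
H is normal (ℤ_116 is abelian).
|G/H| = |G| / |H| = 116 / 116 = 1

|G/H| = 1


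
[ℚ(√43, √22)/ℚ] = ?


[ℚ(√43,√22):ℚ] = [ℚ(√43,√22):ℚ(√43)]·[ℚ(√43):ℚ] = 2·2 = 4

[ℚ(√43, √22)/ℚ] = 4


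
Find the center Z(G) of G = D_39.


Z(G) = {g ∈ G | gx = xg for all x ∈ G}
For odd n, Z(D_n) = {e}: no nontrivial rotation commutes with all reflections

Z(D_39) = {e}


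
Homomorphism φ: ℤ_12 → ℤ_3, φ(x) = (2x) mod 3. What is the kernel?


Kernel = preimage of identity
ker(φ) = {x ∈ ℤ_12 : 2x ≡ 0 (mod 3)}. Since 3 | 12, φ is well-defined. The kernel is the cyclic subgroup ⟨3⟩ of ℤ_12 (order 4), i.e. {0, 3, 6, 9}

ker(φ) = {0, 3, 6, 9}


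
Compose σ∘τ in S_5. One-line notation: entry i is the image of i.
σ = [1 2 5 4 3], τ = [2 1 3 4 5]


σ∘τ: apply τ first, then σ
1 →τ 2 →σ 2
2 →τ 1 →σ 1
3 →τ 3 →σ 5
4 →τ 4 →σ 4
5 →τ 5 →σ 3

σ∘τ = [2 1 5 4 3]


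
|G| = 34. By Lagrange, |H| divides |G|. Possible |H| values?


Lagrange's theorem: |H| divides |G|
|G| = 34
Divisors of 34: 1, 2, 17, 34

Possible subgroup orders: {1, 2, 17, 34}


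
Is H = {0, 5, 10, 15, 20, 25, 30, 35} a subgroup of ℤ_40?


Subgroup test for H = {0, 5, 10, 15, 20, 25, 30, 35} in (ℤ_40, +):
(1) 0 ∈ H? Yes
(2) Closure: for all a,b ∈ H, (a+b) mod 40 ∈ H? Yes
(3) Inverses: for all a ∈ H, -a mod 40 ∈ H? Yes

Yes, H is a subgroup of ℤ_40


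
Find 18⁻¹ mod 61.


Use the extended Euclidean algorithm to write 1 = 18·s + 61·t; then s mod 61 is the inverse.
Euclidean algorithm:
  18 = 0·61 + 18
  61 = 3·18 + 7
  18 = 2·7 + 4
  7 = 1·4 + 3
  4 = 1·3 + 1
  3 = 3·1 + 0
gcd(18,61) = 1
Back-substitution gives: 18·(17) + 61·(-5) = 1
So 18⁻¹ ≡ 17 ≡ 17 (mod 61)
Check: 18 × 17 = 306 ≡ 1 (mod 61) ✓

18⁻¹ ≡ 17 (mod 61)


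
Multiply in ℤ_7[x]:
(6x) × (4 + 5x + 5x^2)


Expand and collect like terms; reduce coefficients mod 7:
x^0: 0·4 = 0 ≡ 0 (mod 7)
x^1: 0·5 + 6·4 = 24 ≡ 3 (mod 7)
x^2: 0·5 + 6·5 = 30 ≡ 2 (mod 7)
x^3: 6·5 = 30 ≡ 2 (mod 7)
Result: 3x + 2x^2 + 2x^3

f · g = 3x + 2x^2 + 2x^3


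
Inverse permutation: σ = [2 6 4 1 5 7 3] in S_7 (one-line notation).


To find σ⁻¹, swap domain and range:
σ(1) = 2 → σ⁻¹(2) = 1
σ(2) = 6 → σ⁻¹(6) = 2
σ(3) = 4 → σ⁻¹(4) = 3
σ(4) = 1 → σ⁻¹(1) = 4
σ(5) = 5 → σ⁻¹(5) = 5
σ(6) = 7 → σ⁻¹(7) = 6
σ(7) = 3 → σ⁻¹(3) = 7

σ⁻¹ = [4 1 7 3 5 2 6]


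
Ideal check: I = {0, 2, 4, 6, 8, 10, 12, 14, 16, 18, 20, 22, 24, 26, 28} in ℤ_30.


Check ideal conditions for I = {0, 2, 4, 6, 8, 10, 12, 14, 16, 18, 20, 22, 24, 26, 28} in ℤ_30:
(1) I is an additive subgroup? Yes
(2) For r ∈ ℤ_30 and a ∈ I: r·a ∈ I? Yes

Yes, I is an ideal of ℤ_30


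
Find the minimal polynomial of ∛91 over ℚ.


∛91 satisfies x³ - 91 = 0, irreducible over ℚ (no rational root; 91 is not a perfect cube)

Minimal polynomial: x³ - 91


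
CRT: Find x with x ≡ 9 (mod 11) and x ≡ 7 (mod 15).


m₁ = 11, m₂ = 15, gcd = 1, so CRT applies. M = m₁·m₂ = 165
Let M₁ = M/m₁ = 15, M₂ = M/m₂ = 11
Find y₁ ≡ M₁⁻¹ (mod m₁): 15⁻¹ ≡ 3 (mod 11)
Find y₂ ≡ M₂⁻¹ (mod m₂): 11⁻¹ ≡ 11 (mod 15)
x = a₁·M₁·y₁ + a₂·M₂·y₂ = 9·15·3 + 7·11·11 = 1252
Reduce mod 165: x ≡ 97
Check: 97 mod 11 = 9 ✓, 97 mod 15 = 7 ✓

x ≡ 97 (mod 165)


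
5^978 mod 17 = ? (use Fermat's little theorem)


Fermat's little theorem: if p is prime and gcd(a,p)=1, then a^(p-1) ≡ 1 (mod p)
p = 17 is prime, gcd(5,17) = 1
Reduce exponent: 978 mod 16 = 2
So 5^978 ≡ 5^2 (mod 17)
5^2 mod 17 = 8

5^978 ≡ 8 (mod 17)


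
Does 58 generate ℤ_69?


g generates ℤ_n iff gcd(g, n) = 1
gcd(58, 69) = 1
Since gcd = 1, 58 is a generator.

Yes, 58 generates ℤ_69


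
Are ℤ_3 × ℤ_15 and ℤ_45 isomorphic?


Comparing ℤ_3 × ℤ_15 and ℤ_45:
gcd(3,15) = 3 ≠ 1. Max element order in ℤ_3×ℤ_15 is lcm(3,15) = 15 < 45, so it has no element of order 45

No, ℤ_3 × ℤ_15 ≇ ℤ_45


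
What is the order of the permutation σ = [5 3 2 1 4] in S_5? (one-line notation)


Cycle decomposition: (1 5 4) (2 3)
Cycle lengths: 3, 2
Order = lcm(3, 2) = 6

ord(σ) = 6


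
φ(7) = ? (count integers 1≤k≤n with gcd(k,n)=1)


φ(n) = count of k ∈ {1,...,n} with gcd(k,n)=1
Coprimes to 7: {1, 2, 3, 4, 5, 6}
Count: 6

φ(7) = 6


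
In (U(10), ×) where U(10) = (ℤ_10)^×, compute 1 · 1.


Operation: multiplication mod 10
1 · 1 = (a × b) mod 10 with a = 1, b = 1

1 · 1 = 1


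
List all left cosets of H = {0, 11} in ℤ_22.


H = {0, 11}, |H| = 2
Number of cosets = |G|/|H| = 22/2 = 11
0 + H = {0, 11}
1 + H = {1, 12}
2 + H = {2, 13}
3 + H = {3, 14}
4 + H = {4, 15}
5 + H = {5, 16}
6 + H = {6, 17}
7 + H = {7, 18}
8 + H = {8, 19}
9 + H = {9, 20}
10 + H = {10, 21}

Cosets: 0+H={0,11}; 1+H={1,12}; 2+H={2,13}; 3+H={3,14}; 4+H={4,15}; 5+H={5,16}; 6+H={6,17}; 7+H={7,18}; 8+H={8,19}; 9+H={9,20}; 10+H={10,21}


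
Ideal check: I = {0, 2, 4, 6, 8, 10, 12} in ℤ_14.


Check ideal conditions for I = {0, 2, 4, 6, 8, 10, 12} in ℤ_14:
(1) I is an additive subgroup? Yes
(2) For r ∈ ℤ_14 and a ∈ I: r·a ∈ I? Yes

Yes, I is an ideal of ℤ_14


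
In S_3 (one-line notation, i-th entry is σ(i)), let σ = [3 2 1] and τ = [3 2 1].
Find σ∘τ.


σ∘τ: apply τ first, then σ
1 →τ 3 →σ 1
2 →τ 2 →σ 2
3 →τ 1 →σ 3

σ∘τ = [1 2 3]


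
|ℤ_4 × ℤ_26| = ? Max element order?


|ℤ_4 × ℤ_26| = 4 × 26 = 104
Max element order = lcm(4,26) = 52
Cyclic? No (gcd=2)

|ℤ_4×ℤ_26| = 104, max element order = 52


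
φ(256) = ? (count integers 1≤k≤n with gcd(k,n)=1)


Factor n: 256 = 2^8
φ(n) = n · ∏(1 - 1/p) over distinct primes p | n
φ(256) = 256 · (1 - 1/2) = 128

φ(256) = 128


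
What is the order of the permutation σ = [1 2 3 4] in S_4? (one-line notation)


Cycle decomposition: identity (all elements fixed)
Order = 1 (identity has order 1)

ord(σ) = 1


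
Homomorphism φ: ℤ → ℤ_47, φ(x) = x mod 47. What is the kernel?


Kernel = preimage of identity
ker(φ) = {x ∈ ℤ : x ≡ 0 (mod 47)} = 47ℤ = {0, ±47, ±94, ...}

ker(φ) = 47ℤ


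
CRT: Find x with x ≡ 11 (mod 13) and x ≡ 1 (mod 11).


m₁ = 13, m₂ = 11, gcd = 1, so CRT applies. M = m₁·m₂ = 143
Let M₁ = M/m₁ = 11, M₂ = M/m₂ = 13
Find y₁ ≡ M₁⁻¹ (mod m₁): 11⁻¹ ≡ 6 (mod 13)
Find y₂ ≡ M₂⁻¹ (mod m₂): 13⁻¹ ≡ 6 (mod 11)
x = a₁·M₁·y₁ + a₂·M₂·y₂ = 11·11·6 + 1·13·6 = 804
Reduce mod 143: x ≡ 89
Check: 89 mod 13 = 11 ✓, 89 mod 11 = 1 ✓

x ≡ 89 (mod 143)


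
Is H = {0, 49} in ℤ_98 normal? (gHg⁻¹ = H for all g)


H = {0, 49} in ℤ_98
ℤ_98 is abelian; every subgroup of an abelian group is normal

Yes, normal subgroup


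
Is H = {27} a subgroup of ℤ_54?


Subgroup test for H = {27} in (ℤ_54, +):
(1) 0 ∈ H? No
(2) Closure: for all a,b ∈ H, (a+b) mod 54 ∈ H? No  [counterexample: 27 + 27 = 0 ∉ H]
(3) Inverses: for all a ∈ H, -a mod 54 ∈ H? Yes

No, H is not a subgroup of ℤ_54


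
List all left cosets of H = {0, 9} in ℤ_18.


H = {0, 9}, |H| = 2
Number of cosets = |G|/|H| = 18/2 = 9
0 + H = {0, 9}
1 + H = {1, 10}
2 + H = {2, 11}
3 + H = {3, 12}
4 + H = {4, 13}
5 + H = {5, 14}
6 + H = {6, 15}
7 + H = {7, 16}
8 + H = {8, 17}

Cosets: 0+H={0,9}; 1+H={1,10}; 2+H={2,11}; 3+H={3,12}; 4+H={4,13}; 5+H={5,14}; 6+H={6,15}; 7+H={7,16}; 8+H={8,17}


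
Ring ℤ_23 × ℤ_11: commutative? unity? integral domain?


Direct product ring; commutative with unity (1,1); but (1,0)·(0,1) = (0,0) gives zero divisors, so not an integral domain
Commutative: Yes
Integral domain: No
Has unity: Yes

ℤ_23 × ℤ_11: Commutative=Yes, Unity=Yes


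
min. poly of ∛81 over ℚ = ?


∛81 satisfies x³ - 81 = 0, irreducible over ℚ (no rational root; 81 is not a perfect cube)

Minimal polynomial: x³ - 81


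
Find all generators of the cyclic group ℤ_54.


g generates ℤ_n iff gcd(g,n) = 1
Prime factors of 54: 2, 3
Generators are g ∈ {1,...,53} not divisible by any of these primes.
Generators: {1, 5, 7, 11, 13, 17, 19, 23, 25, 29, 31, 35, 37, 41, 43, 47, 49, 53}
Number of generators = φ(54) = 18

Generators of ℤ_54 = {1, 5, 7, 11, 13, 17, 19, 23, 25, 29, 31, 35, 37, 41, 43, 47, 49, 53}


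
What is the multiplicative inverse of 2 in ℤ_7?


Use the extended Euclidean algorithm to write 1 = 2·s + 7·t; then s mod 7 is the inverse.
Euclidean algorithm:
  2 = 0·7 + 2
  7 = 3·2 + 1
  2 = 2·1 + 0
gcd(2,7) = 1
Back-substitution gives: 2·(-3) + 7·(1) = 1
So 2⁻¹ ≡ -3 ≡ 4 (mod 7)
Check: 2 × 4 = 8 ≡ 1 (mod 7) ✓

2⁻¹ ≡ 4 (mod 7)


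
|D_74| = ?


|D_n| = 2n (n rotations and n reflections)
|D_74| = 2×74 = 148

|D_74| = 148


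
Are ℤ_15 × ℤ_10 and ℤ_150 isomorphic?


Comparing ℤ_15 × ℤ_10 and ℤ_150:
gcd(15,10) = 5 ≠ 1. Max element order in ℤ_15×ℤ_10 is lcm(15,10) = 30 < 150, so it has no element of order 150

No, ℤ_15 × ℤ_10 ≇ ℤ_150


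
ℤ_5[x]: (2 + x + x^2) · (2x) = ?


Expand and collect like terms; reduce coefficients mod 5:
x^0: 2·0 = 0 ≡ 0 (mod 5)
x^1: 2·2 + 1·0 = 4 ≡ 4 (mod 5)
x^2: 1·2 + 1·0 = 2 ≡ 2 (mod 5)
x^3: 1·2 = 2 ≡ 2 (mod 5)
Result: 4x + 2x^2 + 2x^3

f · g = 4x + 2x^2 + 2x^3


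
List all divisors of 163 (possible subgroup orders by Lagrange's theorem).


Lagrange's theorem: |H| divides |G|
|G| = 163
Divisors of 163: 1, 163

Possible subgroup orders: {1, 163}


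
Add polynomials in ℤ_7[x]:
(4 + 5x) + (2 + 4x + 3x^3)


Add coefficients mod 7:
x^0: 4 + 2 = 6 (mod 7)
x^1: 5 + 4 = 2 (mod 7)
x^2: 0 + 0 = 0 (mod 7)
x^3: 0 + 3 = 3 (mod 7)
Result: 6 + 2x + 3x^3

f + g = 6 + 2x + 3x^3


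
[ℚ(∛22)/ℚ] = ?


∛22 has minimal polynomial x³ - 22 (irreducible over ℚ since 22 is not a perfect cube)

[ℚ(∛22)/ℚ] = 3


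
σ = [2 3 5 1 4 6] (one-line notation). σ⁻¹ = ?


To find σ⁻¹, swap domain and range:
σ(1) = 2 → σ⁻¹(2) = 1
σ(2) = 3 → σ⁻¹(3) = 2
σ(3) = 5 → σ⁻¹(5) = 3
σ(4) = 1 → σ⁻¹(1) = 4
σ(5) = 4 → σ⁻¹(4) = 5
σ(6) = 6 → σ⁻¹(6) = 6

σ⁻¹ = [4 1 2 5 3 6]


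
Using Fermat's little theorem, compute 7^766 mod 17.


Fermat's little theorem: if p is prime and gcd(a,p)=1, then a^(p-1) ≡ 1 (mod p)
p = 17 is prime, gcd(7,17) = 1
Reduce exponent: 766 mod 16 = 14
So 7^766 ≡ 7^14 (mod 17)
7^14 mod 17 = 8

7^766 ≡ 8 (mod 17)


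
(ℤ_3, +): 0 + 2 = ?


Operation: addition mod 3
0 + 2 = (a + b) mod 3 with a = 0, b = 2

0 + 2 = 2


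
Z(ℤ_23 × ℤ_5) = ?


Z(G) = {g ∈ G | gx = xg for all x ∈ G}
Direct product of abelian groups is abelian, so Z(G) = G

Z(ℤ_23 × ℤ_5) = ℤ_23 × ℤ_5


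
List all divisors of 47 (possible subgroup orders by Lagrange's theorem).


Lagrange's theorem: |H| divides |G|
|G| = 47
Divisors of 47: 1, 47

Possible subgroup orders: {1, 47}


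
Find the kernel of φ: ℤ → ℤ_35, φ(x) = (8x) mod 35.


Kernel = preimage of identity
ker(φ) = {x ∈ ℤ : 8x ≡ 0 (mod 35)}. gcd(8,35) = 1, so 8x ≡ 0 (mod 35) ⟺ x ≡ 0 (mod 35/1 = 35). Hence ker(φ) = 35ℤ

ker(φ) = 35ℤ


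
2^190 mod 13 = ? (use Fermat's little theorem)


Fermat's little theorem: if p is prime and gcd(a,p)=1, then a^(p-1) ≡ 1 (mod p)
p = 13 is prime, gcd(2,13) = 1
Reduce exponent: 190 mod 12 = 10
So 2^190 ≡ 2^10 (mod 13)
2^10 mod 13 = 10

2^190 ≡ 10 (mod 13)


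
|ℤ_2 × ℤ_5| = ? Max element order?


|ℤ_2 × ℤ_5| = 2 × 5 = 10
Max element order = lcm(2,5) = 10
Cyclic? Yes (gcd=1)

|ℤ_2×ℤ_5| = 10, max element order = 10


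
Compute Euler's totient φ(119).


Factor n: 119 = 7 × 17
φ(n) = n · ∏(1 - 1/p) over distinct primes p | n
φ(119) = 119 · (1 - 1/7) · (1 - 1/17) = 96

φ(119) = 96


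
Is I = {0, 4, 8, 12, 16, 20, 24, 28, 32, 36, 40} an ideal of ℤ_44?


Check ideal conditions for I = {0, 4, 8, 12, 16, 20, 24, 28, 32, 36, 40} in ℤ_44:
(1) I is an additive subgroup? Yes
(2) For r ∈ ℤ_44 and a ∈ I: r·a ∈ I? Yes

Yes, I is an ideal of ℤ_44


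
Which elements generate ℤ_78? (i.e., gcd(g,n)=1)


g generates ℤ_n iff gcd(g,n) = 1
Prime factors of 78: 2, 3, 13
Generators are g ∈ {1,...,77} not divisible by any of these primes.
Generators: {1, 5, 7, 11, 17, 19, 23, 25, 29, 31, 35, 37, 41, 43, 47, 49, 53, 55, 59, 61, 67, 71, 73, 77}
Number of generators = φ(78) = 24

Generators of ℤ_78 = {1, 5, 7, 11, 17, 19, 23, 25, 29, 31, 35, 37, 41, 43, 47, 49, 53, 55, 59, 61, 67, 71, 73, 77}


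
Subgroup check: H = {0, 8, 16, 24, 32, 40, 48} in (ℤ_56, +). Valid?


Subgroup test for H = {0, 8, 16, 24, 32, 40, 48} in (ℤ_56, +):
(1) 0 ∈ H? Yes
(2) Closure: for all a,b ∈ H, (a+b) mod 56 ∈ H? Yes
(3) Inverses: for all a ∈ H, -a mod 56 ∈ H? Yes

Yes, H is a subgroup of ℤ_56


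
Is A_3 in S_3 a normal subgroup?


H = A_3 in S_3
A_3 has index 2 in S_3, and every subgroup of index 2 is normal

Yes, normal subgroup


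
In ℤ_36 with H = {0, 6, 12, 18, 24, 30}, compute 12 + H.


12 + H = {12 + h (mod 36) : h ∈ H}
12+0=12, 12+6=18, 12+12=24, 12+18=30, 12+24=0, 12+30=6
12 + H = {0, 6, 12, 18, 24, 30} = 0 + H

12 + H = {0, 6, 12, 18, 24, 30}


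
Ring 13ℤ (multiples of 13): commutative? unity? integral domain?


13ℤ is a commutative ring under +,× but has no multiplicative identity (1 ∉ 13ℤ); it has no zero divisors, but without unity it is not an integral domain
Commutative: Yes
Integral domain: No
Has unity: No

13ℤ (multiples of 13): Commutative=Yes, Unity=No


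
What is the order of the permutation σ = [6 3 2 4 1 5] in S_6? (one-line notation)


Cycle decomposition: (1 6 5) (2 3)
Cycle lengths: 3, 2
Order = lcm(3, 2) = 6

ord(σ) = 6


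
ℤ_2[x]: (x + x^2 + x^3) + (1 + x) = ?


Add coefficients mod 2:
x^0: 0 + 1 = 1 (mod 2)
x^1: 1 + 1 = 0 (mod 2)
x^2: 1 + 0 = 1 (mod 2)
x^3: 1 + 0 = 1 (mod 2)
Result: 1 + x^2 + x^3

f + g = 1 + x^2 + x^3


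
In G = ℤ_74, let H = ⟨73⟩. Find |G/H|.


|⟨73⟩| = n / gcd(73, 74) = 74 / 1 = 74
H is normal (ℤ_74 is abelian).
|G/H| = |G| / |H| = 74 / 74 = 1

|G/H| = 1
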